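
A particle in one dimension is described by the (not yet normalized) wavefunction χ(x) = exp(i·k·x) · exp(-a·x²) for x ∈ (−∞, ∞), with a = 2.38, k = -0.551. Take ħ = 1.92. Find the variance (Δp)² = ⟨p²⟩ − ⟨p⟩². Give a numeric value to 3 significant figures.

8.77

Compute ⟨p⟩ and ⟨p²⟩ separately; (Δp)² = ⟨p²⟩ − ⟨p⟩².
Gaussian moments: ∫x^(2j)·e^(−2ax²) dx = (2j−1)!!/(4a)^j · √(π/(2a)), odd powers integrate to 0; here √(π/(2a)) = 0.81240. Derivatives: χ′ = (ik − 2ax)·χ, χ″ = ((ik − 2ax)² − 2a)·χ; the odd-in-x pieces drop out.
Normalization: ∫|χ|² dx = 0.81240.
⟨p⟩ = -1.0579 and ⟨p²⟩ = 9.8928.
(Δp)² = 9.8928 − (-1.0579)² = 8.7736.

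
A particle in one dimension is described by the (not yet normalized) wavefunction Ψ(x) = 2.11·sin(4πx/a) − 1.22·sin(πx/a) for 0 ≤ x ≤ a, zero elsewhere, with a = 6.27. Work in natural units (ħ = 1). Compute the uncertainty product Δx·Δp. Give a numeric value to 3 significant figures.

2.87

Δx = √(⟨x²⟩−⟨x⟩²), Δp = √(⟨p²⟩−⟨p⟩²).
On 0 ≤ x ≤ a (j ≠ l): ∫sin²(jπx/a) dx = a/2, ∫sin(jπx/a)·sin(lπx/a) dx = 0; diagonal moments ∫x·sin²(jπx/a) dx = a²/4, ∫x²·sin²(jπx/a) dx = a³·(1/6 − 1/(4j²π²)); cross terms ∫x·sin(jπx/a)·sin(lπx/a) dx = 0 for j + l even and −4jla²/(π²(j² − l²)²) for j + l odd, ∫x²·sin(jπx/a)·sin(lπx/a) dx = (−1)^(j+l)·4jla³/(π²(j² − l²)²); higher powers the same way via product-to-sum and parts. d²/dx² sin(jπx/a) = −(jπ/a)²·sin(jπx/a); on 0 ≤ x ≤ a, ∫sin²(jπx/a) dx = a/2 and ∫sin(jπx/a)·sin(lπx/a) dx = 0 for j ≠ l, so only diagonal terms survive in ∫|Ψ|² and ∫Ψ·Ψ″; ∫Ψ·Ψ′ dx = [Ψ²/2] between the walls = 0.
Normalization: ∫|Ψ|² dx = 18.623.
⟨x⟩ = 3.2133, ⟨x²⟩ = 13.003 ⇒ Δx = 1.6364.
⟨p⟩ = 0.0000, ⟨p²⟩ = 3.0733 ⇒ Δp = 1.7531.
Δx·Δp = 2.8687.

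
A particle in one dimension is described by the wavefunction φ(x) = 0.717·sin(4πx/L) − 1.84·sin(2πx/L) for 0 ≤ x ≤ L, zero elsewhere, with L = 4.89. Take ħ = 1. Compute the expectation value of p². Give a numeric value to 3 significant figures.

2.30

p² φ = −ħ² d²φ/dx²; ⟨p²⟩ = −ħ² ∫ φ*·φ'' dx / ∫|φ|² dx.
d²/dx² sin(jπx/L) = −(jπ/L)²·sin(jπx/L); on 0 ≤ x ≤ L, ∫sin²(jπx/L) dx = L/2 and ∫sin(jπx/L)·sin(lπx/L) dx = 0 for j ≠ l, so only diagonal terms survive in ∫|φ|² and ∫φ·φ″; ∫φ·φ′ dx = [φ²/2] between the walls = 0.
State is unnormalized: ∫|φ|² dx = 9.5347, and ∫φ*·(−ħ² φ'') dx = 21.967, so ⟨p²⟩ = 21.967 / 9.5347.
⟨p²⟩ = 2.3039.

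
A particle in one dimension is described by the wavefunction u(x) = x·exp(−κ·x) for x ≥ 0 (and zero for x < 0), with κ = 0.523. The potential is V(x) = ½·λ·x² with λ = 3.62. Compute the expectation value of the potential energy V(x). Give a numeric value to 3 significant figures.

⟨V⟩ = ∫ V(x)·|u|² dx / ∫|u|² dx.
Every integrand reduces to terms xʲ·e^(−2κx) on [0, ∞); use ∫₀^∞ xʲ·e^(−2κx) dx = j!/(2κ)^(j+1).
State is unnormalized: ∫|u|² dx = 1.7476, and ∫u*·V(x)·u dx = 34.692, so ⟨V⟩ = 34.692 / 1.7476.
⟨V⟩ = 19.852.

19.9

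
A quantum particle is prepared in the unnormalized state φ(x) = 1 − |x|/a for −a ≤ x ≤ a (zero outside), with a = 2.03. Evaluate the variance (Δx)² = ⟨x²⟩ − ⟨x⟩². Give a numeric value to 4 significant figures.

Compute ⟨x⟩ and ⟨x²⟩ separately, then (Δx)² = ⟨x²⟩ − ⟨x⟩².
φ is even, so ∫ over [−a, a] = 2∫₀ᵃ with φ = 1 − x/a there: ∫₀ᵃ (1 − x/a)² dx = a/3, ∫₀ᵃ x²(1 − x/a)² dx = a³/30, ∫₀ᵃ x⁴(1 − x/a)² dx = a⁵/105.
Normalization: ∫|φ|² dx = 1.3533.
⟨x⟩ = 0.0000 and ⟨x²⟩ = 0.41209.
(Δx)² = 0.41209 − (0.0000)² = 0.41209.

0.4121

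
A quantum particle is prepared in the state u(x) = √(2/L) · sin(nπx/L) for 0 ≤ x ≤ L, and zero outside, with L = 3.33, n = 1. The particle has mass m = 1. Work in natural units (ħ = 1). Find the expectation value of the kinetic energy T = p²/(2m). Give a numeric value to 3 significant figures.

0.445

T = −(ħ²/2m) d²/dx², so ⟨T⟩ = −(ħ²/2m) ∫ u*·u'' dx; with m = 1.
d/dx sin(nπx/L) = (nπ/L)·cos(nπx/L) and d²/dx² sin(nπx/L) = −(nπ/L)²·sin(nπx/L); on 0 ≤ x ≤ L, ∫sin²(nπx/L) dx = L/2 and ∫sin(nπx/L)·cos(nπx/L) dx = 0.
⟨T⟩ = 0.44502.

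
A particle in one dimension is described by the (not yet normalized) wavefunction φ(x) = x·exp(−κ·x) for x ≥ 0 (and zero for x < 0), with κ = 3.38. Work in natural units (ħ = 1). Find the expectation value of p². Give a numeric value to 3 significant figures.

11.4

p² φ = −ħ² d²φ/dx²; ⟨p²⟩ = −ħ² ∫ φ*·φ'' dx / ∫|φ|² dx.
Differentiate x·exp(−κ·x) with the product rule; every integrand then reduces to terms xʲ·e^(−2κx) on [0, ∞), with ∫₀^∞ xʲ·e^(−2κx) dx = j!/(2κ)^(j+1).
State is unnormalized: ∫|φ|² dx = 0.0064743, and ∫φ*·(−ħ² φ'') dx = 0.073964, so ⟨p²⟩ = 0.073964 / 0.0064743.
⟨p²⟩ = 11.424.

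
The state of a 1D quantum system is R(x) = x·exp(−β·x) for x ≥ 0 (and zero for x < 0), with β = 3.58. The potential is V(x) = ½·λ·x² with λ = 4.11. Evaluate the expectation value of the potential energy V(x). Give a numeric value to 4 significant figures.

⟨V⟩ = ∫ V(x)·|R|² dx / ∫|R|² dx.
Every integrand reduces to terms xʲ·e^(−2βx) on [0, ∞); use ∫₀^∞ xʲ·e^(−2βx) dx = j!/(2β)^(j+1).
State is unnormalized: ∫|R|² dx = 0.0054487, and ∫R*·V(x)·R dx = 0.0026209, so ⟨V⟩ = 0.0026209 / 0.0054487.
⟨V⟩ = 0.48102.

0.4810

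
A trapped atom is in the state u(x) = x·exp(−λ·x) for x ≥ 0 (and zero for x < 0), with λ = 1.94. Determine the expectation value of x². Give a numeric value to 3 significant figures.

⟨x²⟩ = ∫ x²·|u|² dx / ∫|u|² dx (integrals over the domain).
Every integrand reduces to terms xʲ·e^(−2λx) on [0, ∞); use ∫₀^∞ xʲ·e^(−2λx) dx = j!/(2λ)^(j+1).
State is unnormalized: ∫|u|² dx = 0.034240, and ∫u*·x²·u dx = 0.027293, so ⟨x²⟩ = 0.027293 / 0.034240.
⟨x²⟩ = 0.79711.

0.797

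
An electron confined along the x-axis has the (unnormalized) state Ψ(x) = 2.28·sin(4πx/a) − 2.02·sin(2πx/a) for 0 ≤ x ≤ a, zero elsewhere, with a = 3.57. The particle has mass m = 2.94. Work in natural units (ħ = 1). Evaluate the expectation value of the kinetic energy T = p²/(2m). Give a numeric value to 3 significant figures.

T = −(ħ²/2m) d²/dx², so ⟨T⟩ = −(ħ²/2m) ∫ Ψ*·Ψ'' dx / ∫|Ψ|² dx; with m = 2.94.
d²/dx² sin(jπx/a) = −(jπ/a)²·sin(jπx/a); on 0 ≤ x ≤ a, ∫sin²(jπx/a) dx = a/2 and ∫sin(jπx/a)·sin(lπx/a) dx = 0 for j ≠ l, so only diagonal terms survive in ∫|Ψ|² and ∫Ψ·Ψ″; ∫Ψ·Ψ′ dx = [Ψ²/2] between the walls = 0.
State is unnormalized: ∫|Ψ|² dx = 16.563, and ∫Ψ*·(−ħ²/2m · Ψ'') dx = 23.390, so ⟨T⟩ = 23.390 / 16.563.
⟨T⟩ = 1.4122.

1.41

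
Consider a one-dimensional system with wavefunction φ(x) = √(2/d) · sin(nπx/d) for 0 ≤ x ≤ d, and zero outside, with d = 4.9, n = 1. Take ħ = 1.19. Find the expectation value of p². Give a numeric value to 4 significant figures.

p² φ = −ħ² d²φ/dx²; ⟨p²⟩ = −ħ² ∫ φ*·φ'' dx.
d/dx sin(nπx/d) = (nπ/d)·cos(nπx/d) and d²/dx² sin(nπx/d) = −(nπ/d)²·sin(nπx/d); on 0 ≤ x ≤ d, ∫sin²(nπx/d) dx = d/2 and ∫sin(nπx/d)·cos(nπx/d) dx = 0.
⟨p²⟩ = 0.58211.

0.5821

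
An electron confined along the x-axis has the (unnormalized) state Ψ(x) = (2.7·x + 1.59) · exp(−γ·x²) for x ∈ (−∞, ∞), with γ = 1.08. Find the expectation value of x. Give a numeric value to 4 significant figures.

⟨x⟩ = ∫ x·|Ψ|² dx / ∫|Ψ|² dx (integrals over the domain).
Expand each integrand as polynomial × e^(−2γx²) and use ∫x^(2j)·e^(−2γx²) dx = (2j−1)!!/(4γ)^j · √(π/(2γ)), odd powers → 0; here √(π/(2γ)) = 1.2060.
State is unnormalized: ∫|Ψ|² dx = 5.0840, and ∫Ψ*·x·Ψ dx = 2.3969, so ⟨x⟩ = 2.3969 / 5.0840.
⟨x⟩ = 0.47146.

0.4715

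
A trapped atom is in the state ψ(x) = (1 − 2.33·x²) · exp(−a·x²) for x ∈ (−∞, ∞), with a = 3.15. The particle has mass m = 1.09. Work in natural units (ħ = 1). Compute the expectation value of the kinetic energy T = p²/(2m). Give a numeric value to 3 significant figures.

T = −(ħ²/2m) d²/dx², so ⟨T⟩ = −(ħ²/2m) ∫ ψ*·ψ'' dx / ∫|ψ|² dx; with m = 1.09.
Expand each integrand as polynomial × e^(−2ax²) and use ∫x^(2j)·e^(−2ax²) dx = (2j−1)!!/(4a)^j · √(π/(2a)), odd powers → 0; here √(π/(2a)) = 0.70616. Differentiate with the product rule, d/dx e^(−ax²) = −2ax·e^(−ax²).
State is unnormalized: ∫|ψ|² dx = 0.51744, and ∫ψ*·(−ħ²/2m · ψ'') dx = 1.6420, so ⟨T⟩ = 1.6420 / 0.51744.
⟨T⟩ = 3.1733.

3.17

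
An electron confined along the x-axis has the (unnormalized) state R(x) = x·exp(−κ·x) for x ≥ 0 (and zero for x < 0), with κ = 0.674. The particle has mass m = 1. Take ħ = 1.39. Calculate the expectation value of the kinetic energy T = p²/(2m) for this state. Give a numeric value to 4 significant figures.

0.4389

T = −(ħ²/2m) d²/dx², so ⟨T⟩ = −(ħ²/2m) ∫ R*·R'' dx / ∫|R|² dx; with m = 1.
Differentiate x·exp(−κ·x) with the product rule; every integrand then reduces to terms xʲ·e^(−2κx) on [0, ∞), with ∫₀^∞ xʲ·e^(−2κx) dx = j!/(2κ)^(j+1).
State is unnormalized: ∫|R|² dx = 0.81651, and ∫R*·(−ħ²/2m · R'') dx = 0.35833, so ⟨T⟩ = 0.35833 / 0.81651.
⟨T⟩ = 0.43885.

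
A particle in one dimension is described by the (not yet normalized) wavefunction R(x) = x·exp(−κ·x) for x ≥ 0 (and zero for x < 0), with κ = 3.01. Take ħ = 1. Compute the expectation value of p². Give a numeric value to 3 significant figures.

9.06

p² R = −ħ² d²R/dx²; ⟨p²⟩ = −ħ² ∫ R*·R'' dx / ∫|R|² dx.
Differentiate x·exp(−κ·x) with the product rule; every integrand then reduces to terms xʲ·e^(−2κx) on [0, ∞), with ∫₀^∞ xʲ·e^(−2κx) dx = j!/(2κ)^(j+1).
State is unnormalized: ∫|R|² dx = 0.0091673, and ∫R*·(−ħ² R'') dx = 0.083056, so ⟨p²⟩ = 0.083056 / 0.0091673.
⟨p²⟩ = 9.0601.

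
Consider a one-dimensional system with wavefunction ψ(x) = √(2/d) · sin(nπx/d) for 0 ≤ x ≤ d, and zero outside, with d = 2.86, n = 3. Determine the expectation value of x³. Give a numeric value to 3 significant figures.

⟨x³⟩ = ∫ x³·|ψ|² dx (integrals over the domain).
With sin²θ = (1 − cos2θ)/2 on 0 ≤ x ≤ d: ∫sin²(nπx/d) dx = d/2, ∫x·sin²(nπx/d) dx = d²/4, ∫x²·sin²(nπx/d) dx = d³·(1/6 − 1/(4n²π²)); higher powers xᵏ the same way, integrating xᵏ·cos(2nπx/d) by parts.
⟨x³⟩ = 5.6509.

5.65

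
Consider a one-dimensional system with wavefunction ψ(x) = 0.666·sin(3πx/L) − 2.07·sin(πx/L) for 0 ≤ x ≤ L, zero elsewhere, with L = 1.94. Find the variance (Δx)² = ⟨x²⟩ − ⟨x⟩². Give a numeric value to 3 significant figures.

Compute ⟨x⟩ and ⟨x²⟩ separately, then (Δx)² = ⟨x²⟩ − ⟨x⟩².
On 0 ≤ x ≤ L (j ≠ l): ∫sin²(jπx/L) dx = L/2, ∫sin(jπx/L)·sin(lπx/L) dx = 0; diagonal moments ∫x·sin²(jπx/L) dx = L²/4, ∫x²·sin²(jπx/L) dx = L³·(1/6 − 1/(4j²π²)); cross terms ∫x·sin(jπx/L)·sin(lπx/L) dx = 0 for j + l even and −4jlL²/(π²(j² − l²)²) for j + l odd, ∫x²·sin(jπx/L)·sin(lπx/L) dx = (−1)^(j+l)·4jlL³/(π²(j² − l²)²); higher powers the same way via product-to-sum and parts.
Normalization: ∫|ψ|² dx = 4.5866.
⟨x⟩ = 0.97000 and ⟨x²⟩ = 0.99638.
(Δx)² = 0.99638 − (0.97000)² = 0.055480.

0.0555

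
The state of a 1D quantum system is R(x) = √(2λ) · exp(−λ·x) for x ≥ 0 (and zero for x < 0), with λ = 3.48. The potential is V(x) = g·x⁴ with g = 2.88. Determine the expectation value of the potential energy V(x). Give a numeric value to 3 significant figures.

0.0295

⟨V⟩ = ∫ V(x)·|R|² dx.
Every integrand reduces to terms xʲ·e^(−2λx) on [0, ∞); use ∫₀^∞ xʲ·e^(−2λx) dx = j!/(2λ)^(j+1).
⟨V⟩ = 0.029456.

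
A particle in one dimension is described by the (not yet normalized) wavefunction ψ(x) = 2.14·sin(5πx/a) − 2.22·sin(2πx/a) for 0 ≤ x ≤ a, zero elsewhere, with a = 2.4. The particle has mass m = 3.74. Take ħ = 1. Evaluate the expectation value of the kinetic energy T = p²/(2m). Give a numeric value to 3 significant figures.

3.23

T = −(ħ²/2m) d²/dx², so ⟨T⟩ = −(ħ²/2m) ∫ ψ*·ψ'' dx / ∫|ψ|² dx; with m = 3.74.
d²/dx² sin(jπx/a) = −(jπ/a)²·sin(jπx/a); on 0 ≤ x ≤ a, ∫sin²(jπx/a) dx = a/2 and ∫sin(jπx/a)·sin(lπx/a) dx = 0 for j ≠ l, so only diagonal terms survive in ∫|ψ|² and ∫ψ·ψ″; ∫ψ·ψ′ dx = [ψ²/2] between the walls = 0.
State is unnormalized: ∫|ψ|² dx = 11.410, and ∫ψ*·(−ħ²/2m · ψ'') dx = 36.891, so ⟨T⟩ = 36.891 / 11.410.
⟨T⟩ = 3.2333.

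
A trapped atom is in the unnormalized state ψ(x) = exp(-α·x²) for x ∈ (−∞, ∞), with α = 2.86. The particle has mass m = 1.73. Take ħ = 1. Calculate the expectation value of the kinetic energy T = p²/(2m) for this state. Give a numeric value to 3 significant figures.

T = −(ħ²/2m) d²/dx², so ⟨T⟩ = −(ħ²/2m) ∫ ψ*·ψ'' dx / ∫|ψ|² dx; with m = 1.73.
Gaussian moments: ∫x^(2j)·e^(−2αx²) dx = (2j−1)!!/(4α)^j · √(π/(2α)), odd powers integrate to 0; here √(π/(2α)) = 0.74110. Derivatives: d/dx e^(−αx²) = −2αx·e^(−αx²), d²/dx² e^(−αx²) = (4α²x² − 2α)·e^(−αx²).
State is unnormalized: ∫|ψ|² dx = 0.74110, and ∫ψ*·(−ħ²/2m · ψ'') dx = 0.61259, so ⟨T⟩ = 0.61259 / 0.74110.
⟨T⟩ = 0.82659.

0.827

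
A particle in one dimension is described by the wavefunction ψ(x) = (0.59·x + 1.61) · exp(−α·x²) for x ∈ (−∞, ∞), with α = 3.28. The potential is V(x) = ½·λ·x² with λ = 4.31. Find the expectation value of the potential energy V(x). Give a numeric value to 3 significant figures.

⟨V⟩ = ∫ V(x)·|ψ|² dx / ∫|ψ|² dx.
Expand each integrand as polynomial × e^(−2αx²) and use ∫x^(2j)·e^(−2αx²) dx = (2j−1)!!/(4α)^j · √(π/(2α)), odd powers → 0; here √(π/(2α)) = 0.69203.
State is unnormalized: ∫|ψ|² dx = 1.8122, and ∫ψ*·V(x)·ψ dx = 0.30369, so ⟨V⟩ = 0.30369 / 1.8122.
⟨V⟩ = 0.16758.

0.168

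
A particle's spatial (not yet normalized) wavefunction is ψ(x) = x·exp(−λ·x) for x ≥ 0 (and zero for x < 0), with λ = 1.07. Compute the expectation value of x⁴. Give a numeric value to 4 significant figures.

⟨x⁴⟩ = ∫ x⁴·|ψ|² dx / ∫|ψ|² dx (integrals over the domain).
Every integrand reduces to terms xʲ·e^(−2λx) on [0, ∞); use ∫₀^∞ xʲ·e^(−2λx) dx = j!/(2λ)^(j+1).
State is unnormalized: ∫|ψ|² dx = 0.20407, and ∫ψ*·x⁴·ψ dx = 3.5030, so ⟨x⁴⟩ = 3.5030 / 0.20407.
⟨x⁴⟩ = 17.165.

17.17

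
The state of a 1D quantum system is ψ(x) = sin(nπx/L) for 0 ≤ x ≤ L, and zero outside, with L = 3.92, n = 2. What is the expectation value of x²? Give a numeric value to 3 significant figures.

4.93

⟨x²⟩ = ∫ x²·|ψ|² dx / ∫|ψ|² dx (integrals over the domain).
With sin²θ = (1 − cos2θ)/2 on 0 ≤ x ≤ L: ∫sin²(nπx/L) dx = L/2, ∫x·sin²(nπx/L) dx = L²/4, ∫x²·sin²(nπx/L) dx = L³·(1/6 − 1/(4n²π²)); higher powers xᵏ the same way, integrating xᵏ·cos(2nπx/L) by parts.
State is unnormalized: ∫|ψ|² dx = 1.9600, and ∫ψ*·x²·ψ dx = 9.6579, so ⟨x²⟩ = 9.6579 / 1.9600.
⟨x²⟩ = 4.9275.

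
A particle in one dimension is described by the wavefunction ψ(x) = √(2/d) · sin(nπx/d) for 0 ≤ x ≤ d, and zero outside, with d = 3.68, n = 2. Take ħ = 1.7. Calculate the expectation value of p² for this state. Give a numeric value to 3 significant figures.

p² ψ = −ħ² d²ψ/dx²; ⟨p²⟩ = −ħ² ∫ ψ*·ψ'' dx.
d/dx sin(nπx/d) = (nπ/d)·cos(nπx/d) and d²/dx² sin(nπx/d) = −(nπ/d)²·sin(nπx/d); on 0 ≤ x ≤ d, ∫sin²(nπx/d) dx = d/2 and ∫sin(nπx/d)·cos(nπx/d) dx = 0.
⟨p²⟩ = 8.4248.

8.42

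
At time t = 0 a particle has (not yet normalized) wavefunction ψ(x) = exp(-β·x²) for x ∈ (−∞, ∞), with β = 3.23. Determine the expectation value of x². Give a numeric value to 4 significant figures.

0.07740

⟨x²⟩ = ∫ x²·|ψ|² dx / ∫|ψ|² dx (integrals over the domain).
Gaussian moments: ∫x^(2j)·e^(−2βx²) dx = (2j−1)!!/(4β)^j · √(π/(2β)), odd powers integrate to 0; here √(π/(2β)) = 0.69736.
State is unnormalized: ∫|ψ|² dx = 0.69736, and ∫ψ*·x²·ψ dx = 0.053975, so ⟨x²⟩ = 0.053975 / 0.69736.
⟨x²⟩ = 0.077399.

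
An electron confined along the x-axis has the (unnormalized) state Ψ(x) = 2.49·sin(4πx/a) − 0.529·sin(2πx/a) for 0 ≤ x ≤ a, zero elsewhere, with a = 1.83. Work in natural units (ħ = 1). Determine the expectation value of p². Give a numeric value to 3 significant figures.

p² Ψ = −ħ² d²Ψ/dx²; ⟨p²⟩ = −ħ² ∫ Ψ*·Ψ'' dx / ∫|Ψ|² dx.
d²/dx² sin(jπx/a) = −(jπ/a)²·sin(jπx/a); on 0 ≤ x ≤ a, ∫sin²(jπx/a) dx = a/2 and ∫sin(jπx/a)·sin(lπx/a) dx = 0 for j ≠ l, so only diagonal terms survive in ∫|Ψ|² and ∫Ψ·Ψ″; ∫Ψ·Ψ′ dx = [Ψ²/2] between the walls = 0.
State is unnormalized: ∫|Ψ|² dx = 5.9291, and ∫Ψ*·(−ħ² Ψ'') dx = 270.53, so ⟨p²⟩ = 270.53 / 5.9291.
⟨p²⟩ = 45.627.

45.6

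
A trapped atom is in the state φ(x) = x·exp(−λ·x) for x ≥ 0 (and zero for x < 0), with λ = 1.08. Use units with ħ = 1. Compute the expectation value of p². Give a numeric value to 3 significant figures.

1.17

p² φ = −ħ² d²φ/dx²; ⟨p²⟩ = −ħ² ∫ φ*·φ'' dx / ∫|φ|² dx.
Differentiate x·exp(−λ·x) with the product rule; every integrand then reduces to terms xʲ·e^(−2λx) on [0, ∞), with ∫₀^∞ xʲ·e^(−2λx) dx = j!/(2λ)^(j+1).
State is unnormalized: ∫|φ|² dx = 0.19846, and ∫φ*·(−ħ² φ'') dx = 0.23148, so ⟨p²⟩ = 0.23148 / 0.19846.
⟨p²⟩ = 1.1664.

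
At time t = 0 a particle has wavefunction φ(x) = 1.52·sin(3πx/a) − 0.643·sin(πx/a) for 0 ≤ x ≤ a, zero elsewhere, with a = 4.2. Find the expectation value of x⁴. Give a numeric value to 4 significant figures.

⟨x⁴⟩ = ∫ x⁴·|φ|² dx / ∫|φ|² dx (integrals over the domain).
On 0 ≤ x ≤ a (j ≠ l): ∫sin²(jπx/a) dx = a/2, ∫sin(jπx/a)·sin(lπx/a) dx = 0; diagonal moments ∫x·sin²(jπx/a) dx = a²/4, ∫x²·sin²(jπx/a) dx = a³·(1/6 − 1/(4j²π²)); cross terms ∫x·sin(jπx/a)·sin(lπx/a) dx = 0 for j + l even and −4jla²/(π²(j² − l²)²) for j + l odd, ∫x²·sin(jπx/a)·sin(lπx/a) dx = (−1)^(j+l)·4jla³/(π²(j² − l²)²); higher powers the same way via product-to-sum and parts.
State is unnormalized: ∫|φ|² dx = 5.7201, and ∫φ*·x⁴·φ dx = 237.44, so ⟨x⁴⟩ = 237.44 / 5.7201.
⟨x⁴⟩ = 41.509.

41.51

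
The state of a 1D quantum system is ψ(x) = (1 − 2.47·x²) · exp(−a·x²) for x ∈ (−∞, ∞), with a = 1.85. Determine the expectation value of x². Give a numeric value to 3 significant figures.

⟨x²⟩ = ∫ x²·|ψ|² dx / ∫|ψ|² dx (integrals over the domain).
Expand each integrand as polynomial × e^(−2ax²) and use ∫x^(2j)·e^(−2ax²) dx = (2j−1)!!/(4a)^j · √(π/(2a)), odd powers → 0; here √(π/(2a)) = 0.92145.
State is unnormalized: ∫|ψ|² dx = 0.61430, and ∫ψ*·x²·ψ dx = 0.083239, so ⟨x²⟩ = 0.083239 / 0.61430.
⟨x²⟩ = 0.13550.

0.136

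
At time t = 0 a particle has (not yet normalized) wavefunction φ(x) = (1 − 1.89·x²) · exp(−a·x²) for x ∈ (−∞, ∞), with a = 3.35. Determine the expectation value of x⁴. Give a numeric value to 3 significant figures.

⟨x⁴⟩ = ∫ x⁴·|φ|² dx / ∫|φ|² dx (integrals over the domain).
Expand each integrand as polynomial × e^(−2ax²) and use ∫x^(2j)·e^(−2ax²) dx = (2j−1)!!/(4a)^j · √(π/(2a)), odd powers → 0; here √(π/(2a)) = 0.68476.
State is unnormalized: ∫|φ|² dx = 0.53246, and ∫φ*·x⁴·φ dx = 0.0032701, so ⟨x⁴⟩ = 0.0032701 / 0.53246.
⟨x⁴⟩ = 0.0061414.

0.00614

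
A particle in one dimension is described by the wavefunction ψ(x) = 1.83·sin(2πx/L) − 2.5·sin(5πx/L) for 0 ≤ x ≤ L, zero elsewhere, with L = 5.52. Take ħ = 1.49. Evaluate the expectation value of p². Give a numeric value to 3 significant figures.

12.7

p² ψ = −ħ² d²ψ/dx²; ⟨p²⟩ = −ħ² ∫ ψ*·ψ'' dx / ∫|ψ|² dx.
d²/dx² sin(jπx/L) = −(jπ/L)²·sin(jπx/L); on 0 ≤ x ≤ L, ∫sin²(jπx/L) dx = L/2 and ∫sin(jπx/L)·sin(lπx/L) dx = 0 for j ≠ l, so only diagonal terms survive in ∫|ψ|² and ∫ψ·ψ″; ∫ψ·ψ′ dx = [ψ²/2] between the walls = 0.
State is unnormalized: ∫|ψ|² dx = 26.493, and ∫ψ*·(−ħ² ψ'') dx = 336.70, so ⟨p²⟩ = 336.70 / 26.493.
⟨p²⟩ = 12.709.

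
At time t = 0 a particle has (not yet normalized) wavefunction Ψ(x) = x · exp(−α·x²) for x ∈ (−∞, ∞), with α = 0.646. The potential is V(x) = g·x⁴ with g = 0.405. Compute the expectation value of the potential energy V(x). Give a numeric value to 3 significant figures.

⟨V⟩ = ∫ V(x)·|Ψ|² dx / ∫|Ψ|² dx.
Expand each integrand as polynomial × e^(−2αx²) and use ∫x^(2j)·e^(−2αx²) dx = (2j−1)!!/(4α)^j · √(π/(2α)), odd powers → 0; here √(π/(2α)) = 1.5594.
State is unnormalized: ∫|Ψ|² dx = 0.60346, and ∫Ψ*·V(x)·Ψ dx = 0.54905, so ⟨V⟩ = 0.54905 / 0.60346.
⟨V⟩ = 0.90983.

0.910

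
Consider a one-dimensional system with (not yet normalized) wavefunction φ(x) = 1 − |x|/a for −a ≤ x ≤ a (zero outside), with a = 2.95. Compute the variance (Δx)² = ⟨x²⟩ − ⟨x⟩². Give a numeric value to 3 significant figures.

Compute ⟨x⟩ and ⟨x²⟩ separately, then (Δx)² = ⟨x²⟩ − ⟨x⟩².
φ is even, so ∫ over [−a, a] = 2∫₀ᵃ with φ = 1 − x/a there: ∫₀ᵃ (1 − x/a)² dx = a/3, ∫₀ᵃ x²(1 − x/a)² dx = a³/30, ∫₀ᵃ x⁴(1 − x/a)² dx = a⁵/105.
Normalization: ∫|φ|² dx = 1.9667.
⟨x⟩ = 0.0000 and ⟨x²⟩ = 0.87025.
(Δx)² = 0.87025 − (0.0000)² = 0.87025.

0.870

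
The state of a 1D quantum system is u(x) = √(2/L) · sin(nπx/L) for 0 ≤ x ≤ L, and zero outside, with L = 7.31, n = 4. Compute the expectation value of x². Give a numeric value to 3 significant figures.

⟨x²⟩ = ∫ x²·|u|² dx (integrals over the domain).
With sin²θ = (1 − cos2θ)/2 on 0 ≤ x ≤ L: ∫sin²(nπx/L) dx = L/2, ∫x·sin²(nπx/L) dx = L²/4, ∫x²·sin²(nπx/L) dx = L³·(1/6 − 1/(4n²π²)); higher powers xᵏ the same way, integrating xᵏ·cos(2nπx/L) by parts.
⟨x²⟩ = 17.643.

17.6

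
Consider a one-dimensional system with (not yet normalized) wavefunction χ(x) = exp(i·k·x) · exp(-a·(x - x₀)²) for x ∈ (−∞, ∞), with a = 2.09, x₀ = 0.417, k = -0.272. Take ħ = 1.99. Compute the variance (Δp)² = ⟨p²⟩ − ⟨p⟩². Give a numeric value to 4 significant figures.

Compute ⟨p⟩ and ⟨p²⟩ separately; (Δp)² = ⟨p²⟩ − ⟨p⟩².
Gaussian moments (u = x − x₀): ∫u^(2j)·e^(−2au²) du = (2j−1)!!/(4a)^j · √(π/(2a)), odd powers integrate to 0; here √(π/(2a)) = 0.86694. Derivatives: χ′ = (ik − 2au)·χ, χ″ = ((ik − 2au)² − 2a)·χ; the odd-in-u pieces drop out.
Normalization: ∫|χ|² dx = 0.86694.
⟨p⟩ = -0.54128 and ⟨p²⟩ = 8.5696.
(Δp)² = 8.5696 − (-0.54128)² = 8.2766.

8.277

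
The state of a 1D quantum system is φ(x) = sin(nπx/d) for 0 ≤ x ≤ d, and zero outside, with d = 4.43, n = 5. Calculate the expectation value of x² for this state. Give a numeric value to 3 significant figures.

6.50

⟨x²⟩ = ∫ x²·|φ|² dx / ∫|φ|² dx (integrals over the domain).
With sin²θ = (1 − cos2θ)/2 on 0 ≤ x ≤ d: ∫sin²(nπx/d) dx = d/2, ∫x·sin²(nπx/d) dx = d²/4, ∫x²·sin²(nπx/d) dx = d³·(1/6 − 1/(4n²π²)); higher powers xᵏ the same way, integrating xᵏ·cos(2nπx/d) by parts.
State is unnormalized: ∫|φ|² dx = 2.2150, and ∫φ*·x²·φ dx = 14.402, so ⟨x²⟩ = 14.402 / 2.2150.
⟨x²⟩ = 6.5019.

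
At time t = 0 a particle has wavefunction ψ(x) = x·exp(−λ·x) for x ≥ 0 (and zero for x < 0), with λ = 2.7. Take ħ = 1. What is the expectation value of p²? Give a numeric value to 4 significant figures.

p² ψ = −ħ² d²ψ/dx²; ⟨p²⟩ = −ħ² ∫ ψ*·ψ'' dx / ∫|ψ|² dx.
Differentiate x·exp(−λ·x) with the product rule; every integrand then reduces to terms xʲ·e^(−2λx) on [0, ∞), with ∫₀^∞ xʲ·e^(−2λx) dx = j!/(2λ)^(j+1).
State is unnormalized: ∫|ψ|² dx = 0.012701, and ∫ψ*·(−ħ² ψ'') dx = 0.092593, so ⟨p²⟩ = 0.092593 / 0.012701.
⟨p²⟩ = 7.2900.

7.290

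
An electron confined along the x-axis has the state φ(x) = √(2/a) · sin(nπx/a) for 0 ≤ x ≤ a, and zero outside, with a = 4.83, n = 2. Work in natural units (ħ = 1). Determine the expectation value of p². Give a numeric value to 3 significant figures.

1.69

p² φ = −ħ² d²φ/dx²; ⟨p²⟩ = −ħ² ∫ φ*·φ'' dx.
d/dx sin(nπx/a) = (nπ/a)·cos(nπx/a) and d²/dx² sin(nπx/a) = −(nπ/a)²·sin(nπx/a); on 0 ≤ x ≤ a, ∫sin²(nπx/a) dx = a/2 and ∫sin(nπx/a)·cos(nπx/a) dx = 0.
⟨p²⟩ = 1.6923.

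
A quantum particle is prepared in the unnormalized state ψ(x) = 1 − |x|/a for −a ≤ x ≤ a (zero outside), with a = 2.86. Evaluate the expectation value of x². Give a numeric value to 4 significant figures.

⟨x²⟩ = ∫ x²·|ψ|² dx / ∫|ψ|² dx (integrals over the domain).
ψ is even, so ∫ over [−a, a] = 2∫₀ᵃ with ψ = 1 − x/a there: ∫₀ᵃ (1 − x/a)² dx = a/3, ∫₀ᵃ x²(1 − x/a)² dx = a³/30, ∫₀ᵃ x⁴(1 − x/a)² dx = a⁵/105.
State is unnormalized: ∫|ψ|² dx = 1.9067, and ∫ψ*·x²·ψ dx = 1.5596, so ⟨x²⟩ = 1.5596 / 1.9067.
⟨x²⟩ = 0.81796.

0.8180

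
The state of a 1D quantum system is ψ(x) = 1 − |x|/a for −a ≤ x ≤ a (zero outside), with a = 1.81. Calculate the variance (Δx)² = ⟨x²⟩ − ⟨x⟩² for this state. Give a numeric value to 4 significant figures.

0.3276

Compute ⟨x⟩ and ⟨x²⟩ separately, then (Δx)² = ⟨x²⟩ − ⟨x⟩².
ψ is even, so ∫ over [−a, a] = 2∫₀ᵃ with ψ = 1 − x/a there: ∫₀ᵃ (1 − x/a)² dx = a/3, ∫₀ᵃ x²(1 − x/a)² dx = a³/30, ∫₀ᵃ x⁴(1 − x/a)² dx = a⁵/105.
Normalization: ∫|ψ|² dx = 1.2067.
⟨x⟩ = 0.0000 and ⟨x²⟩ = 0.32761.
(Δx)² = 0.32761 − (0.0000)² = 0.32761.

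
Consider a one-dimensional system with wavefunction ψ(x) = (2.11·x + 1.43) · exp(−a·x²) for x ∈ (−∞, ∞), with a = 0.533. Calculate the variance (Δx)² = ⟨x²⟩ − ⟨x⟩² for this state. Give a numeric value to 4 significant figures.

0.4740

Compute ⟨x⟩ and ⟨x²⟩ separately, then (Δx)² = ⟨x²⟩ − ⟨x⟩².
Expand each integrand as polynomial × e^(−2ax²) and use ∫x^(2j)·e^(−2ax²) dx = (2j−1)!!/(4a)^j · √(π/(2a)), odd powers → 0; here √(π/(2a)) = 1.7167.
Normalization: ∫|ψ|² dx = 7.0954.
⟨x⟩ = 0.68483 and ⟨x²⟩ = 0.94300.
(Δx)² = 0.94300 − (0.68483)² = 0.47401.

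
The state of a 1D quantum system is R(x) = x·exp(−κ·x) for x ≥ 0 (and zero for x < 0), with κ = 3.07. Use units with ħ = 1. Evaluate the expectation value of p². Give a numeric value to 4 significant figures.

p² R = −ħ² d²R/dx²; ⟨p²⟩ = −ħ² ∫ R*·R'' dx / ∫|R|² dx.
Differentiate x·exp(−κ·x) with the product rule; every integrand then reduces to terms xʲ·e^(−2κx) on [0, ∞), with ∫₀^∞ xʲ·e^(−2κx) dx = j!/(2κ)^(j+1).
State is unnormalized: ∫|R|² dx = 0.0086402, and ∫R*·(−ħ² R'') dx = 0.081433, so ⟨p²⟩ = 0.081433 / 0.0086402.
⟨p²⟩ = 9.4249.

9.425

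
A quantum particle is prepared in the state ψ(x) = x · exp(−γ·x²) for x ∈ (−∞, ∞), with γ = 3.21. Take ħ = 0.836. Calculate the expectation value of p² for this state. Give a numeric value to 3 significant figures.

p² ψ = −ħ² d²ψ/dx²; ⟨p²⟩ = −ħ² ∫ ψ*·ψ'' dx / ∫|ψ|² dx.
Expand each integrand as polynomial × e^(−2γx²) and use ∫x^(2j)·e^(−2γx²) dx = (2j−1)!!/(4γ)^j · √(π/(2γ)), odd powers → 0; here √(π/(2γ)) = 0.69953. Differentiate with the product rule, d/dx e^(−γx²) = −2γx·e^(−γx²).
State is unnormalized: ∫|ψ|² dx = 0.054481, and ∫ψ*·(−ħ² ψ'') dx = 0.36667, so ⟨p²⟩ = 0.36667 / 0.054481.
⟨p²⟩ = 6.7304.

6.73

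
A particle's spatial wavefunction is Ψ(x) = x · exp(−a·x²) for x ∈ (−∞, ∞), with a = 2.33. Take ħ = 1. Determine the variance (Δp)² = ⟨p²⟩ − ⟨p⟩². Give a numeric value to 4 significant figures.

Compute ⟨p⟩ and ⟨p²⟩ separately; (Δp)² = ⟨p²⟩ − ⟨p⟩².
Expand each integrand as polynomial × e^(−2ax²) and use ∫x^(2j)·e^(−2ax²) dx = (2j−1)!!/(4a)^j · √(π/(2a)), odd powers → 0; here √(π/(2a)) = 0.82107. Differentiate with the product rule, d/dx e^(−ax²) = −2ax·e^(−ax²).
Normalization: ∫|Ψ|² dx = 0.088098.
⟨p⟩ = 0.0000 and ⟨p²⟩ = 6.9900.
(Δp)² = 6.9900 − (0.0000)² = 6.9900.

6.990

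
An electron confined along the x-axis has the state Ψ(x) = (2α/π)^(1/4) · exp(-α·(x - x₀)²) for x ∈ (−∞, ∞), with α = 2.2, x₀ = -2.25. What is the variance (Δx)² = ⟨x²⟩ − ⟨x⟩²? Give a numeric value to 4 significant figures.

0.1136

Compute ⟨x⟩ and ⟨x²⟩ separately, then (Δx)² = ⟨x²⟩ − ⟨x⟩².
Gaussian moments (u = x − x₀): ∫u^(2j)·e^(−2αu²) du = (2j−1)!!/(4α)^j · √(π/(2α)), odd powers integrate to 0; here √(π/(2α)) = 0.84498.
⟨x⟩ = -2.2500 and ⟨x²⟩ = 5.1761.
(Δx)² = 5.1761 − (-2.2500)² = 0.11364.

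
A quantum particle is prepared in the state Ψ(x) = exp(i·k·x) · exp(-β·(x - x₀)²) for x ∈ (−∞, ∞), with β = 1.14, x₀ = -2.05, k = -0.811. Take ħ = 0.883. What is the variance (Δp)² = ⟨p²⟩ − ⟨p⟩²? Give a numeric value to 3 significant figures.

0.889

Compute ⟨p⟩ and ⟨p²⟩ separately; (Δp)² = ⟨p²⟩ − ⟨p⟩².
Gaussian moments (u = x − x₀): ∫u^(2j)·e^(−2βu²) du = (2j−1)!!/(4β)^j · √(π/(2β)), odd powers integrate to 0; here √(π/(2β)) = 1.1738. Derivatives: Ψ′ = (ik − 2βu)·Ψ, Ψ″ = ((ik − 2βu)² − 2β)·Ψ; the odd-in-u pieces drop out.
Normalization: ∫|Ψ|² dx = 1.1738.
⟨p⟩ = -0.71611 and ⟨p²⟩ = 1.4017.
(Δp)² = 1.4017 − (-0.71611)² = 0.88885.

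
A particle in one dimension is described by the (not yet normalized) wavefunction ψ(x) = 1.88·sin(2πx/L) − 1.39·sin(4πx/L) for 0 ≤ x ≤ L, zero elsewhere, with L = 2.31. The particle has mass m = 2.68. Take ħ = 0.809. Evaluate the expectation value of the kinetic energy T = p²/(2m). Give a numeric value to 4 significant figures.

1.861

T = −(ħ²/2m) d²/dx², so ⟨T⟩ = −(ħ²/2m) ∫ ψ*·ψ'' dx / ∫|ψ|² dx; with m = 2.68.
d²/dx² sin(jπx/L) = −(jπ/L)²·sin(jπx/L); on 0 ≤ x ≤ L, ∫sin²(jπx/L) dx = L/2 and ∫sin(jπx/L)·sin(lπx/L) dx = 0 for j ≠ l, so only diagonal terms survive in ∫|ψ|² and ∫ψ·ψ″; ∫ψ·ψ′ dx = [ψ²/2] between the walls = 0.
State is unnormalized: ∫|ψ|² dx = 6.3138, and ∫ψ*·(−ħ²/2m · ψ'') dx = 11.752, so ⟨T⟩ = 11.752 / 6.3138.
⟨T⟩ = 1.8613.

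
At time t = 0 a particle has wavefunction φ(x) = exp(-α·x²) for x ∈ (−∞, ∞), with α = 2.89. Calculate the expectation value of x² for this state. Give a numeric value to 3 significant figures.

⟨x²⟩ = ∫ x²·|φ|² dx / ∫|φ|² dx (integrals over the domain).
Gaussian moments: ∫x^(2j)·e^(−2αx²) dx = (2j−1)!!/(4α)^j · √(π/(2α)), odd powers integrate to 0; here √(π/(2α)) = 0.73724.
State is unnormalized: ∫|φ|² dx = 0.73724, and ∫φ*·x²·φ dx = 0.063775, so ⟨x²⟩ = 0.063775 / 0.73724.
⟨x²⟩ = 0.086505.

0.0865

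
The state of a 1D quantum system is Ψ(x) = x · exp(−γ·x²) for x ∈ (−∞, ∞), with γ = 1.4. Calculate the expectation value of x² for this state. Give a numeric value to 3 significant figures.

0.536

⟨x²⟩ = ∫ x²·|Ψ|² dx / ∫|Ψ|² dx (integrals over the domain).
Expand each integrand as polynomial × e^(−2γx²) and use ∫x^(2j)·e^(−2γx²) dx = (2j−1)!!/(4γ)^j · √(π/(2γ)), odd powers → 0; here √(π/(2γ)) = 1.0592.
State is unnormalized: ∫|Ψ|² dx = 0.18915, and ∫Ψ*·x²·Ψ dx = 0.10133, so ⟨x²⟩ = 0.10133 / 0.18915.
⟨x²⟩ = 0.53571.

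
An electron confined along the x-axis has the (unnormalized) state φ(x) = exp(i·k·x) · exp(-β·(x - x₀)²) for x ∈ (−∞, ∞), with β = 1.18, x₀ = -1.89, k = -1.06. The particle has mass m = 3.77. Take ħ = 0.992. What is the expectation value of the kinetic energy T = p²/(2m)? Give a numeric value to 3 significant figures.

T = −(ħ²/2m) d²/dx², so ⟨T⟩ = −(ħ²/2m) ∫ φ*·φ'' dx / ∫|φ|² dx; with m = 3.77.
Gaussian moments (u = x − x₀): ∫u^(2j)·e^(−2βu²) du = (2j−1)!!/(4β)^j · √(π/(2β)), odd powers integrate to 0; here √(π/(2β)) = 1.1538. Derivatives: φ′ = (ik − 2βu)·φ, φ″ = ((ik − 2βu)² − 2β)·φ; the odd-in-u pieces drop out.
State is unnormalized: ∫|φ|² dx = 1.1538, and ∫φ*·(−ħ²/2m · φ'') dx = 0.34688, so ⟨T⟩ = 0.34688 / 1.1538.
⟨T⟩ = 0.30065.

0.301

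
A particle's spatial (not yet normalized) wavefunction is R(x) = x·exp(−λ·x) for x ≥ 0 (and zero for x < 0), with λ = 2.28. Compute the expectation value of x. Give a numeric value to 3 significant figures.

0.658

⟨x⟩ = ∫ x·|R|² dx / ∫|R|² dx (integrals over the domain).
Every integrand reduces to terms xʲ·e^(−2λx) on [0, ∞); use ∫₀^∞ xʲ·e^(−2λx) dx = j!/(2λ)^(j+1).
State is unnormalized: ∫|R|² dx = 0.021093, and ∫R*·x·R dx = 0.013877, so ⟨x⟩ = 0.013877 / 0.021093.
⟨x⟩ = 0.65789.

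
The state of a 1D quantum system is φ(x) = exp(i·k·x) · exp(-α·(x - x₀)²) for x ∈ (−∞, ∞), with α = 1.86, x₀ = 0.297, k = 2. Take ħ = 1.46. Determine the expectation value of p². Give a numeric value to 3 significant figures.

12.5

p² φ = −ħ² d²φ/dx²; ⟨p²⟩ = −ħ² ∫ φ*·φ'' dx / ∫|φ|² dx.
Gaussian moments (u = x − x₀): ∫u^(2j)·e^(−2αu²) du = (2j−1)!!/(4α)^j · √(π/(2α)), odd powers integrate to 0; here √(π/(2α)) = 0.91897. Derivatives: φ′ = (ik − 2αu)·φ, φ″ = ((ik − 2αu)² − 2α)·φ; the odd-in-u pieces drop out.
State is unnormalized: ∫|φ|² dx = 0.91897, and ∫φ*·(−ħ² φ'') dx = 11.479, so ⟨p²⟩ = 11.479 / 0.91897.
⟨p²⟩ = 12.491.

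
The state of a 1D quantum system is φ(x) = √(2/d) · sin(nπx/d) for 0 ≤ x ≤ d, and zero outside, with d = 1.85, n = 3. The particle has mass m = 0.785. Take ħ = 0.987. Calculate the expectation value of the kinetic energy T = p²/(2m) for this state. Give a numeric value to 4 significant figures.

16.10

T = −(ħ²/2m) d²/dx², so ⟨T⟩ = −(ħ²/2m) ∫ φ*·φ'' dx; with m = 0.785.
d/dx sin(nπx/d) = (nπ/d)·cos(nπx/d) and d²/dx² sin(nπx/d) = −(nπ/d)²·sin(nπx/d); on 0 ≤ x ≤ d, ∫sin²(nπx/d) dx = d/2 and ∫sin(nπx/d)·cos(nπx/d) dx = 0.
⟨T⟩ = 16.104.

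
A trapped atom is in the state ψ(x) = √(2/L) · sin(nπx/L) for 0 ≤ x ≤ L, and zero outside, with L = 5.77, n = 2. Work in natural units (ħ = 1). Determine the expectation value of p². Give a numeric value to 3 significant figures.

1.19

p² ψ = −ħ² d²ψ/dx²; ⟨p²⟩ = −ħ² ∫ ψ*·ψ'' dx.
d/dx sin(nπx/L) = (nπ/L)·cos(nπx/L) and d²/dx² sin(nπx/L) = −(nπ/L)²·sin(nπx/L); on 0 ≤ x ≤ L, ∫sin²(nπx/L) dx = L/2 and ∫sin(nπx/L)·cos(nπx/L) dx = 0.
⟨p²⟩ = 1.1858.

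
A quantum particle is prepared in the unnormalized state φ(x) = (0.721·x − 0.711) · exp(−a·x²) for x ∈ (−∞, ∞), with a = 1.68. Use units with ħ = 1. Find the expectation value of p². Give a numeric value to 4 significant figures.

p² φ = −ħ² d²φ/dx²; ⟨p²⟩ = −ħ² ∫ φ*·φ'' dx / ∫|φ|² dx.
Expand each integrand as polynomial × e^(−2ax²) and use ∫x^(2j)·e^(−2ax²) dx = (2j−1)!!/(4a)^j · √(π/(2a)), odd powers → 0; here √(π/(2a)) = 0.96695. Differentiate with the product rule, d/dx e^(−ax²) = −2ax·e^(−ax²).
State is unnormalized: ∫|φ|² dx = 0.56362, and ∫φ*·(−ħ² φ'') dx = 1.1982, so ⟨p²⟩ = 1.1982 / 0.56362.
⟨p²⟩ = 2.1259.

2.126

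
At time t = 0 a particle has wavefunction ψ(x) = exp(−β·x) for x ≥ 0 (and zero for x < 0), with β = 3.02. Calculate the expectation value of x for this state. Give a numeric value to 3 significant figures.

⟨x⟩ = ∫ x·|ψ|² dx / ∫|ψ|² dx (integrals over the domain).
Every integrand reduces to terms xʲ·e^(−2βx) on [0, ∞); use ∫₀^∞ xʲ·e^(−2βx) dx = j!/(2β)^(j+1).
State is unnormalized: ∫|ψ|² dx = 0.16556, and ∫ψ*·x·ψ dx = 0.027411, so ⟨x⟩ = 0.027411 / 0.16556.
⟨x⟩ = 0.16556.

0.166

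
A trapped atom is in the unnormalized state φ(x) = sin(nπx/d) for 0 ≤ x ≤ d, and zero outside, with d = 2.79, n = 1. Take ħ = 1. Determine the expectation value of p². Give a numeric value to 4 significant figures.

1.268

p² φ = −ħ² d²φ/dx²; ⟨p²⟩ = −ħ² ∫ φ*·φ'' dx / ∫|φ|² dx.
d/dx sin(nπx/d) = (nπ/d)·cos(nπx/d) and d²/dx² sin(nπx/d) = −(nπ/d)²·sin(nπx/d); on 0 ≤ x ≤ d, ∫sin²(nπx/d) dx = d/2 and ∫sin(nπx/d)·cos(nπx/d) dx = 0.
State is unnormalized: ∫|φ|² dx = 1.3950, and ∫φ*·(−ħ² φ'') dx = 1.7687, so ⟨p²⟩ = 1.7687 / 1.3950.
⟨p²⟩ = 1.2679.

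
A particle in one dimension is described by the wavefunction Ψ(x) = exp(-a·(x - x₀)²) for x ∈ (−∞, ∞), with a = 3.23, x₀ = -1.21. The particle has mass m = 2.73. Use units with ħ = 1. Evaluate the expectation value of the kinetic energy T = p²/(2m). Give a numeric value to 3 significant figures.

T = −(ħ²/2m) d²/dx², so ⟨T⟩ = −(ħ²/2m) ∫ Ψ*·Ψ'' dx / ∫|Ψ|² dx; with m = 2.73.
Gaussian moments (u = x − x₀): ∫u^(2j)·e^(−2au²) du = (2j−1)!!/(4a)^j · √(π/(2a)), odd powers integrate to 0; here √(π/(2a)) = 0.69736. Derivatives: d/dx e^(−au²) = −2au·e^(−au²), d²/dx² e^(−au²) = (4a²u² − 2a)·e^(−au²).
State is unnormalized: ∫|Ψ|² dx = 0.69736, and ∫Ψ*·(−ħ²/2m · Ψ'') dx = 0.41254, so ⟨T⟩ = 0.41254 / 0.69736.
⟨T⟩ = 0.59158.

0.592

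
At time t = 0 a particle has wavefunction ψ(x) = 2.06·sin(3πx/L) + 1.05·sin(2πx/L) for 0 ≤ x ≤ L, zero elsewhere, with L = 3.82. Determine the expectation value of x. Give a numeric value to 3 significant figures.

⟨x⟩ = ∫ x·|ψ|² dx / ∫|ψ|² dx (integrals over the domain).
On 0 ≤ x ≤ L (j ≠ l): ∫sin²(jπx/L) dx = L/2, ∫sin(jπx/L)·sin(lπx/L) dx = 0; diagonal moments ∫x·sin²(jπx/L) dx = L²/4, ∫x²·sin²(jπx/L) dx = L³·(1/6 − 1/(4j²π²)); cross terms ∫x·sin(jπx/L)·sin(lπx/L) dx = 0 for j + l even and −4jlL²/(π²(j² − l²)²) for j + l odd, ∫x²·sin(jπx/L)·sin(lπx/L) dx = (−1)^(j+l)·4jlL³/(π²(j² − l²)²); higher powers the same way via product-to-sum and parts.
State is unnormalized: ∫|ψ|² dx = 10.211, and ∫ψ*·x·ψ dx = 13.363, so ⟨x⟩ = 13.363 / 10.211.
⟨x⟩ = 1.3087.

1.31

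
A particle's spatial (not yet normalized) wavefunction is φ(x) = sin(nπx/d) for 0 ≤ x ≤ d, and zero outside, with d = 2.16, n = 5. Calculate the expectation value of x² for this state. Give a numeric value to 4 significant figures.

1.546

⟨x²⟩ = ∫ x²·|φ|² dx / ∫|φ|² dx (integrals over the domain).
With sin²θ = (1 − cos2θ)/2 on 0 ≤ x ≤ d: ∫sin²(nπx/d) dx = d/2, ∫x·sin²(nπx/d) dx = d²/4, ∫x²·sin²(nπx/d) dx = d³·(1/6 − 1/(4n²π²)); higher powers xᵏ the same way, integrating xᵏ·cos(2nπx/d) by parts.
State is unnormalized: ∫|φ|² dx = 1.0800, and ∫φ*·x²·φ dx = 1.6694, so ⟨x²⟩ = 1.6694 / 1.0800.
⟨x²⟩ = 1.5457.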